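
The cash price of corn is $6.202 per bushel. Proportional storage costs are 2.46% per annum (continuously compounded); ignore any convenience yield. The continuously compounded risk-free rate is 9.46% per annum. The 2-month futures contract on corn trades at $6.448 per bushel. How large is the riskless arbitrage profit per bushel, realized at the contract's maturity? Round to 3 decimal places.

$0.122 per bushel

Fair futures: F* = S·e^(carry·T), with carry = (r + u) = 0.0946 + 0.0246 = 0.1192
F* = 6.202 · e^(0.1192 × 2/12) = 6.202 · e^0.019867 = 6.202 × 1.020066 = $6.3264
Market $6.448 > fair $6.3264: forward overpriced → cash-and-carry (buy spot, short the forward).
At maturity, profit = |F_mkt − F*| = |6.448 − 6.3264| = $0.122 per bushel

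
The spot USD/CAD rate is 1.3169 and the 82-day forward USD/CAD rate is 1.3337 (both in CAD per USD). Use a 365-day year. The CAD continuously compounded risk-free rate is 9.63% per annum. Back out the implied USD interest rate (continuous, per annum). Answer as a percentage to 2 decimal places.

F = S·e^((r_CAD − r_USD)T) ⇒ r_USD = r_CAD − ln(F/S)/T
ln(1.3337/1.3169) = 0.012677; /(82/365) = 0.056428
r_USD = 0.0963 − 0.056428 = 0.039872
r_USD = 3.99%

3.99%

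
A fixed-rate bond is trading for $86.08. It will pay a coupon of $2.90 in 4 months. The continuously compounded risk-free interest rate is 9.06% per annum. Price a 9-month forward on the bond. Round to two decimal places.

$89.12

PV(coupons) I = 2.90·e^(−0.0906·4/12)
I = 2.8137
F = (S − I)·e^(rT) = (86.08 − 2.8137) · e^(0.0906·9/12)
= 83.2663 · e^0.067950 = 83.2663 × 1.070312 = $89.12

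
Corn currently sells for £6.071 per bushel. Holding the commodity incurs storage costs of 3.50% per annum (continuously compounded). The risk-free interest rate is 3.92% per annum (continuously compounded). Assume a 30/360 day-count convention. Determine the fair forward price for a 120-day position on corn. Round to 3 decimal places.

Net carry = r + u − y = 0.0392 + 0.0350 − 0.0000 = 0.0742
F = S·e^((r+u−y)T) = 6.071 · e^(0.0742 × 120/360) = 6.071 · e^0.024733
= 6.071 × 1.025041 = £6.223 per bushel

£6.223 per bushel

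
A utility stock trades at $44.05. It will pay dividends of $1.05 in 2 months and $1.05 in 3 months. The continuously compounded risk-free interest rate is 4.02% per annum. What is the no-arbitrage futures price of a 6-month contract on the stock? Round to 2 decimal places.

PV(dividends) I = 1.05·e^(−0.0402·2/12) + 1.05·e^(−0.0402·3/12)
I = 1.0430 + 1.0395 = 2.0825
F = (S − I)·e^(rT) = (44.05 − 2.0825) · e^(0.0402·6/12)
= 41.9675 · e^0.020100 = 41.9675 × 1.020303 = $42.82

$42.82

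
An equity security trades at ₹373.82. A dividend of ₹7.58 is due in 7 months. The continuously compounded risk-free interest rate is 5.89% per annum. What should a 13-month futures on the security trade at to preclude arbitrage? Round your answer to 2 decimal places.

₹390.64

PV(dividends) I = 7.58·e^(−0.0589·7/12)
I = 7.3240
F = (S − I)·e^(rT) = (373.82 − 7.3240) · e^(0.0589·13/12)
= 366.4960 · e^0.063808 = 366.4960 × 1.065888 = ₹390.64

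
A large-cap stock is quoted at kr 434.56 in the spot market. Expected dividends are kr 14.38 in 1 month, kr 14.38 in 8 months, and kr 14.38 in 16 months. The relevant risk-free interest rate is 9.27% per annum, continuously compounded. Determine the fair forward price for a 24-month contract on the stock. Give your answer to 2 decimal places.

PV(dividends) I = 14.38·e^(−0.0927·1/12) + 14.38·e^(−0.0927·8/12) + 14.38·e^(−0.0927·16/12)
I = 14.2693 + 13.5182 + 12.7081 = 40.4956
F = (S − I)·e^(rT) = (434.56 − 40.4956) · e^(0.0927·24/12)
= 394.0644 · e^0.185400 = 394.0644 × 1.203700 = kr 474.34

kr 474.34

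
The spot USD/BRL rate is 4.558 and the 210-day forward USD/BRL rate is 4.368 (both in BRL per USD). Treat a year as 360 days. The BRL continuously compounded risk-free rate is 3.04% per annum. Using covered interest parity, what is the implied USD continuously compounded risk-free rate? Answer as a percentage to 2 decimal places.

F = S·e^((r_BRL − r_USD)T) ⇒ r_USD = r_BRL − ln(F/S)/T
ln(4.368/4.558) = -0.042579; /(210/360) = -0.072993
r_USD = 0.0304 + 0.072993 = 0.103393
r_USD = 10.34%

10.34%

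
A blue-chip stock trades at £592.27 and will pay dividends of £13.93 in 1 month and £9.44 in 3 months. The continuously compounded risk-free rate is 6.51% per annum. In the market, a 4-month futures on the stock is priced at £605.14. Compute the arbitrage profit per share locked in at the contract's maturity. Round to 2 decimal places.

PV(dividends) I = 13.93·e^(−0.0651·1/12) + 9.44·e^(−0.0651·3/12) = 23.1422
Fair futures F* = (S − I)·e^(rT) = (592.27 − 23.1422)·e^0.021700 = 569.1278 × 1.021937 = 581.6128
Market £605.14 > fair 581.6128: forward overpriced → cash-and-carry (borrow at r, buy the stock and collect the dividends, short the forward).
Profit at T = |F_mkt − F*| = |605.14 − 581.6128| = £23.53 per share

£23.53 per share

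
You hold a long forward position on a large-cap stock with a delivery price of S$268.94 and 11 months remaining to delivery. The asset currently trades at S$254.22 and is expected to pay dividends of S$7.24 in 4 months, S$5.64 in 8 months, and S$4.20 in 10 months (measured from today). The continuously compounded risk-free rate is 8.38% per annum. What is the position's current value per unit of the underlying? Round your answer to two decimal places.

PV(remaining dividends) I = 7.24·e^(−0.0838·4/12) + 5.64·e^(−0.0838·8/12) + 4.20·e^(−0.0838·10/12) = 16.2908
Current forward F = (S − I)·e^(rT) = (254.22 − 16.2908)·e^(0.0838·11/12) = 237.9292 × 1.079844 = 256.9264
Value (long) = (F − K)·e^(−rT) = (256.9264 − 268.94) × 0.926060 = -11.1253
Value = -S$11.13

-S$11.13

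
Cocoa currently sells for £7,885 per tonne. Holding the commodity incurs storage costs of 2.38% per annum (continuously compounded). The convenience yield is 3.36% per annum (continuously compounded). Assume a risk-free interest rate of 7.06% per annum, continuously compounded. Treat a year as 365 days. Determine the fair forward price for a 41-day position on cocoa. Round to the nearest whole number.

Net carry = r + u − y = 0.0706 + 0.0238 − 0.0336 = 0.0608
F = S·e^((r+u−y)T) = 7885 · e^(0.0608 × 41/365) = 7885 · e^0.006830
= 7885 × 1.006853 = £7,939 per tonne

£7,939 per tonne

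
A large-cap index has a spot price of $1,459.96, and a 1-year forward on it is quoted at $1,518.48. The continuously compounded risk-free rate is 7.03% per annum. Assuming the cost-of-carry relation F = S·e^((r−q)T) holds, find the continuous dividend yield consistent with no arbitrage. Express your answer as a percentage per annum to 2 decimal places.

From F = S·e^((r−q)T): (r − q) = ln(F/S)/T
ln(1518.48/1459.96) = ln(1.040083) = 0.039301
(r − q) = 0.039301 / (12/12) = 0.039301
q = r − ln(F/S)/T = 0.0703 − 0.039301 = 0.030999
q = 3.10%

3.10%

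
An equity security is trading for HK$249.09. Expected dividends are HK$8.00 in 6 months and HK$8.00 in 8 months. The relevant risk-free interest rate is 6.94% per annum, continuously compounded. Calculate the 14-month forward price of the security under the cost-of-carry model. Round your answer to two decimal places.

HK$253.44

PV(dividends) I = 8.00·e^(−0.0694·6/12) + 8.00·e^(−0.0694·8/12)
I = 7.7272 + 7.6383 = 15.3655
F = (S − I)·e^(rT) = (249.09 − 15.3655) · e^(0.0694·14/12)
= 233.7245 · e^0.080967 = 233.7245 × 1.084335 = HK$253.44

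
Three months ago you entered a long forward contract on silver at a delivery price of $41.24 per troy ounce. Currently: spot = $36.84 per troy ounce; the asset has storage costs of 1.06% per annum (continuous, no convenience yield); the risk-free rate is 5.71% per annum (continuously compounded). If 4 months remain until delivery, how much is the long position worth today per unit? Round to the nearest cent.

Current fair forward for the remaining 4 months: F = S·e^((r + u)·T), (r + u) = 0.0571 + 0.0106 = 0.0677
F = 36.84 · e^(0.0677 × 4/12) = 36.84 × 1.022823 = 37.6808
Value of long forward = (F − K)·e^(−rT) = (37.6808 − 41.24) · e^(−0.0571·4/12)
= -3.5592 × 0.981147 = -3.49

-$3.49 per troy ounce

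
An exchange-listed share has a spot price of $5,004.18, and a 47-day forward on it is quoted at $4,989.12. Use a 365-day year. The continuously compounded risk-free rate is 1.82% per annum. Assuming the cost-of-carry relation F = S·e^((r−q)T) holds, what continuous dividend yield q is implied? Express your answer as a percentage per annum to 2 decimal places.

4.16%

From F = S·e^((r−q)T): (r − q) = ln(F/S)/T
ln(4989.12/5004.18) = ln(0.996991) = -0.003014
(r − q) = -0.003014 / (47/365) = -0.023407
q = r − ln(F/S)/T = 0.0182 + 0.023407 = 0.041607
q = 4.16%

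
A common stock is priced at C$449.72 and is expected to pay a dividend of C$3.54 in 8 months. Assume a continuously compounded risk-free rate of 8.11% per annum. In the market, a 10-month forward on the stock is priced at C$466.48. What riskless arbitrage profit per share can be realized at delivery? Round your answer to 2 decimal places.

C$11.10 per share

PV(dividends) I = 3.54·e^(−0.0811·8/12) = 3.3537
Fair forward F* = (S − I)·e^(rT) = (449.72 − 3.3537)·e^0.067583 = 446.3663 × 1.069919 = 477.5758
Market C$466.48 < fair 477.5758: forward underpriced → reverse cash-and-carry (short the stock, invest proceeds at r, pay the dividends, go long the forward).
Profit at T = |F_mkt − F*| = |466.48 − 477.5758| = C$11.10 per share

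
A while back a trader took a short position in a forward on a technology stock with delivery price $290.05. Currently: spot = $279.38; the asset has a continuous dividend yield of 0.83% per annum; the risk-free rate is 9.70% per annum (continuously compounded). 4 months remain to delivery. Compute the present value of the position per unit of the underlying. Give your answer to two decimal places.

$2.21

Current fair forward for the remaining 4 months: F = S·e^((r − q)·T), (r − q) = 0.0970 − 0.0083 = 0.0887
F = 279.38 · e^(0.0887 × 4/12) = 279.38 × 1.030008 = 287.7636
Value of long forward = (F − K)·e^(−rT) = (287.7636 − 290.05) · e^(−0.0970·4/12)
= -2.2864 × 0.968184 = -2.21
Short position value = −(long value) = $2.21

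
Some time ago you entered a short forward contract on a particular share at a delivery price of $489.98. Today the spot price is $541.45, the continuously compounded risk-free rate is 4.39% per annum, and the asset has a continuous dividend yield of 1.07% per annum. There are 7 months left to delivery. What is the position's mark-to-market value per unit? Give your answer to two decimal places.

Current fair forward for the remaining 7 months: F = S·e^((r − q)·T), (r − q) = 0.0439 − 0.0107 = 0.0332
F = 541.45 · e^(0.0332 × 7/12) = 541.45 × 1.019555 = 552.0381
Value of long forward = (F − K)·e^(−rT) = (552.0381 − 489.98) · e^(−0.0439·7/12)
= 62.0581 × 0.974717 = 60.49
Short position value = −(long value) = -$60.49

-$60.49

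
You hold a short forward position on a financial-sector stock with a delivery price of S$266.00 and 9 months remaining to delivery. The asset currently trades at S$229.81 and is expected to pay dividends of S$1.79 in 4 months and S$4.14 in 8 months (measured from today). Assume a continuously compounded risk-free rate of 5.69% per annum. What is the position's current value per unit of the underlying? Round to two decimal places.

PV(remaining dividends) I = 1.79·e^(−0.0569·4/12) + 4.14·e^(−0.0569·8/12) = 5.7423
Current forward F = (S − I)·e^(rT) = (229.81 − 5.7423)·e^(0.0569·9/12) = 224.0677 × 1.043599 = 233.8368
Value (long) = (F − K)·e^(−rT) = (233.8368 − 266.00) × 0.958223 = -30.8195
Short position value = −(long value) = S$30.82

S$30.82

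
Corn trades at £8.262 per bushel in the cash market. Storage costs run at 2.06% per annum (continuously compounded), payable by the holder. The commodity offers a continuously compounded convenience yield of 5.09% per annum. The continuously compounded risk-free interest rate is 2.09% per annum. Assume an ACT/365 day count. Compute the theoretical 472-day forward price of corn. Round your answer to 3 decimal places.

Net carry = r + u − y = 0.0209 + 0.0206 − 0.0509 = -0.0094
F = S·e^((r+u−y)T) = 8.262 · e^(-0.0094 × 472/365) = 8.262 · e^-0.012156
= 8.262 × 0.987918 = £8.162 per bushel

£8.162 per bushel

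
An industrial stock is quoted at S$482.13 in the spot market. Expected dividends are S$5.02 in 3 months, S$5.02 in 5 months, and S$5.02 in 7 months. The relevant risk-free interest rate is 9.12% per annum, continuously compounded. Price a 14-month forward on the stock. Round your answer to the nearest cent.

PV(dividends) I = 5.02·e^(−0.0912·3/12) + 5.02·e^(−0.0912·5/12) + 5.02·e^(−0.0912·7/12)
I = 4.9068 + 4.8328 + 4.7599 = 14.4995
F = (S − I)·e^(rT) = (482.13 − 14.4995) · e^(0.0912·14/12)
= 467.6305 · e^0.106400 = 467.6305 × 1.112267 = S$520.13

S$520.13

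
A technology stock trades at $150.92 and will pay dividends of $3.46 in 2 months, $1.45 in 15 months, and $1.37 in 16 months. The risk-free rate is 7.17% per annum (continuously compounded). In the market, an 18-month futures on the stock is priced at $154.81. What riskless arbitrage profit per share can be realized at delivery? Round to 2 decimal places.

PV(dividends) I = 3.46·e^(−0.0717·2/12) + 1.45·e^(−0.0717·15/12) + 1.37·e^(−0.0717·16/12) = 5.9897
Fair futures F* = (S − I)·e^(rT) = (150.92 − 5.9897)·e^0.107550 = 144.9303 × 1.113547 = 161.3867
Market $154.81 < fair 161.3867: forward underpriced → reverse cash-and-carry (short the stock, invest proceeds at r, pay the dividends, go long the forward).
Profit at T = |F_mkt − F*| = |154.81 − 161.3867| = $6.58 per share

$6.58 per share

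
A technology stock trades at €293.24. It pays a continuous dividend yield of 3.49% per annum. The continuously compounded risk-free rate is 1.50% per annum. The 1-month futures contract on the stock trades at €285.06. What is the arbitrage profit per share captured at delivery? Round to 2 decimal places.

Fair futures: F* = S·e^(carry·T), with carry = (r − q) = 0.0150 − 0.0349 = -0.0199
F* = 293.24 · e^(-0.0199 × 1/12) = 293.24 · e^-0.001658 = 293.24 × 0.998343 = €292.7541
Market €285.06 < fair €292.7541: forward underpriced → reverse cash-and-carry (short spot, go long the forward).
At maturity, profit = |F_mkt − F*| = |285.06 − 292.7541| = €7.69 per share

€7.69 per share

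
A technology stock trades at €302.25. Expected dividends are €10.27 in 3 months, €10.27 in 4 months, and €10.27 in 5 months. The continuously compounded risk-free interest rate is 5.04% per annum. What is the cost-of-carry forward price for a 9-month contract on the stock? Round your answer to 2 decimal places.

€282.43

PV(dividends) I = 10.27·e^(−0.0504·3/12) + 10.27·e^(−0.0504·4/12) + 10.27·e^(−0.0504·5/12)
I = 10.1414 + 10.0989 + 10.0566 = 30.2969
F = (S − I)·e^(rT) = (302.25 − 30.2969) · e^(0.0504·9/12)
= 271.9531 · e^0.037800 = 271.9531 × 1.038524 = €282.43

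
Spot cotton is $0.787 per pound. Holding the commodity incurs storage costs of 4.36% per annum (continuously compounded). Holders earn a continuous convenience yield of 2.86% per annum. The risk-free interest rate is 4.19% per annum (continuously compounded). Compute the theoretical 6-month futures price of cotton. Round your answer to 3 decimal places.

Net carry = r + u − y = 0.0419 + 0.0436 − 0.0286 = 0.0569
F = S·e^((r+u−y)T) = 0.787 · e^(0.0569 × 6/12) = 0.787 · e^0.028450
= 0.787 × 1.028859 = $0.810 per pound

$0.810 per pound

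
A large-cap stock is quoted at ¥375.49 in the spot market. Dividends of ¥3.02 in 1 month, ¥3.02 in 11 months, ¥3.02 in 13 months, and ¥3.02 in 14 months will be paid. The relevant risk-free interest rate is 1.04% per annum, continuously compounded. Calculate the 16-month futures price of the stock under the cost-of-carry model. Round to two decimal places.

¥368.59

PV(dividends) I = 3.02·e^(−0.0104·1/12) + 3.02·e^(−0.0104·11/12) + 3.02·e^(−0.0104·13/12) + 3.02·e^(−0.0104·14/12)
I = 3.0174 + 2.9913 + 2.9862 + 2.9836 = 11.9785
F = (S − I)·e^(rT) = (375.49 − 11.9785) · e^(0.0104·16/12)
= 363.5115 · e^0.013867 = 363.5115 × 1.013964 = ¥368.59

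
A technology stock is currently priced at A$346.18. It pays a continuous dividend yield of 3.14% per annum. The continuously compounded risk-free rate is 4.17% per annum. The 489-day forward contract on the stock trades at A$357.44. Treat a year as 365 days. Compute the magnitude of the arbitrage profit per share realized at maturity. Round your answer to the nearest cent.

Fair forward: F* = S·e^(carry·T), with carry = (r − q) = 0.0417 − 0.0314 = 0.0103
F* = 346.18 · e^(0.0103 × 489/365) = 346.18 · e^0.013799 = 346.18 × 1.013895 = A$350.9902
Market A$357.44 > fair A$350.9902: forward overpriced → cash-and-carry (buy spot, short the forward).
At maturity, profit = |F_mkt − F*| = |357.44 − 350.9902| = A$6.45 per share

A$6.45 per share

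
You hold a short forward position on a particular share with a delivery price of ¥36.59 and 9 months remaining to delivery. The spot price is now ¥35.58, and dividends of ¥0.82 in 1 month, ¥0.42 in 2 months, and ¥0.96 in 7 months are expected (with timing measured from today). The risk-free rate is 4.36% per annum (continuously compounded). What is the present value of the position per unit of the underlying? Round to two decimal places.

PV(remaining dividends) I = 0.82·e^(−0.0436·1/12) + 0.42·e^(−0.0436·2/12) + 0.96·e^(−0.0436·7/12) = 2.1699
Current forward F = (S − I)·e^(rT) = (35.58 − 2.1699)·e^(0.0436·9/12) = 33.4101 × 1.033241 = 34.5207
Value (long) = (F − K)·e^(−rT) = (34.5207 − 36.59) × 0.967829 = -2.0027
Short position value = −(long value) = ¥2.00

¥2.00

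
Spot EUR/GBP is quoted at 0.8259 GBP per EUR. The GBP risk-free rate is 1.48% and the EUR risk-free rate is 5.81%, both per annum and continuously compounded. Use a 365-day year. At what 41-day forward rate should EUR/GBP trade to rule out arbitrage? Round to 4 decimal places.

0.8219

F = S·e^((r_GBP − r_EUR)T) = 0.8259 · e^((0.0148 − 0.0581) × 41/365)
= 0.8259 · e^-0.004864 = 0.8259 × 0.995148
F = 0.8219 GBP per EUR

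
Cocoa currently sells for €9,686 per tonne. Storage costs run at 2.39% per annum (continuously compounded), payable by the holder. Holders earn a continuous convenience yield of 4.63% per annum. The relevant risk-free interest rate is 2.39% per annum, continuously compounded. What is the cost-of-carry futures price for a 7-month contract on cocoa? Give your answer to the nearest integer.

Net carry = r + u − y = 0.0239 + 0.0239 − 0.0463 = 0.0015
F = S·e^((r+u−y)T) = 9686 · e^(0.0015 × 7/12) = 9686 · e^0.000875
= 9686 × 1.000875 = €9,694 per tonne

€9,694 per tonne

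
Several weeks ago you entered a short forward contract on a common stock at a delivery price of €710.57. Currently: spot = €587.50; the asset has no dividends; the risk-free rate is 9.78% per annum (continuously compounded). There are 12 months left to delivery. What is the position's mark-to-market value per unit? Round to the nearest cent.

€56.87

Current fair forward for the remaining 12 months: F = S·e^(r·T), r = 0.0978
F = 587.50 · e^(0.0978 × 12/12) = 587.50 × 1.102742 = 647.8609
Value of long forward = (F − K)·e^(−rT) = (647.8609 − 710.57) · e^(−0.0978·12/12)
= -62.7091 × 0.906830 = -56.87
Short position value = −(long value) = €56.87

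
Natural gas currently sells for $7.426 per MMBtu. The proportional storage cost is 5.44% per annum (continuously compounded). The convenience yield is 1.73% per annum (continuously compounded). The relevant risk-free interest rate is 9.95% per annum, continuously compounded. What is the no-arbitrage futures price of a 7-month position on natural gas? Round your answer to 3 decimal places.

$8.042 per MMBtu

Net carry = r + u − y = 0.0995 + 0.0544 − 0.0173 = 0.1366
F = S·e^((r+u−y)T) = 7.426 · e^(0.1366 × 7/12) = 7.426 · e^0.079683
= 7.426 × 1.082944 = $8.042 per MMBtu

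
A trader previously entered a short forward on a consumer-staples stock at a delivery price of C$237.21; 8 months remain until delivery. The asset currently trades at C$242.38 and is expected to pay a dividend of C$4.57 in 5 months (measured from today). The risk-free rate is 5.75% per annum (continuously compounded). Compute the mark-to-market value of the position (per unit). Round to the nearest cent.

-C$9.63

PV(remaining dividends) I = 4.57·e^(−0.0575·5/12) = 4.4618
Current forward F = (S − I)·e^(rT) = (242.38 − 4.4618)·e^(0.0575·8/12) = 237.9182 × 1.039078 = 247.2156
Value (long) = (F − K)·e^(−rT) = (247.2156 − 237.21) × 0.962392 = 9.6293
Short position value = −(long value) = -C$9.63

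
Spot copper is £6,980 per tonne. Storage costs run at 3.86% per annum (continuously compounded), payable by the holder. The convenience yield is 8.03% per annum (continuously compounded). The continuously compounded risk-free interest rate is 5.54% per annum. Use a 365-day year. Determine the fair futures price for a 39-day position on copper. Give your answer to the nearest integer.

Net carry = r + u − y = 0.0554 + 0.0386 − 0.0803 = 0.0137
F = S·e^((r+u−y)T) = 6980 · e^(0.0137 × 39/365) = 6980 · e^0.001464
= 6980 × 1.001465 = £6,990 per tonne

£6,990 per tonne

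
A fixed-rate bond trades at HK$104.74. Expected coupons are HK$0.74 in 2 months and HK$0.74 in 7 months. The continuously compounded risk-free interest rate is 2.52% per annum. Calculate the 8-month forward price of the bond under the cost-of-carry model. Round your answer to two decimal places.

HK$105.02

PV(coupons) I = 0.74·e^(−0.0252·2/12) + 0.74·e^(−0.0252·7/12)
I = 0.7369 + 0.7292 = 1.4661
F = (S − I)·e^(rT) = (104.74 − 1.4661) · e^(0.0252·8/12)
= 103.2739 · e^0.016800 = 103.2739 × 1.016942 = HK$105.02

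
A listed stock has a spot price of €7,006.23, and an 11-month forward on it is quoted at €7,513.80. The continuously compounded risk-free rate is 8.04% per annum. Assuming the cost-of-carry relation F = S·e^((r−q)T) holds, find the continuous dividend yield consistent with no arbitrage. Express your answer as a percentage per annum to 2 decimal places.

From F = S·e^((r−q)T): (r − q) = ln(F/S)/T
ln(7513.80/7006.23) = ln(1.072446) = 0.069942
(r − q) = 0.069942 / (11/12) = 0.076300
q = r − ln(F/S)/T = 0.0804 − 0.076300 = 0.004100
q = 0.41%

0.41%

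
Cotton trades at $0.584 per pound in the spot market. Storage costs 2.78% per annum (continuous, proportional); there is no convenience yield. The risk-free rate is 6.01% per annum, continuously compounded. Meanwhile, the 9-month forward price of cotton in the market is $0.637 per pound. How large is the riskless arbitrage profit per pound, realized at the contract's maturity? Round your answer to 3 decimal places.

Fair forward: F* = S·e^(carry·T), with carry = (r + u) = 0.0601 + 0.0278 = 0.0879
F* = 0.584 · e^(0.0879 × 9/12) = 0.584 · e^0.065925 = 0.584 × 1.068147 = $0.6238
Market $0.637 > fair $0.6238: forward overpriced → cash-and-carry (buy spot, short the forward).
At maturity, profit = |F_mkt − F*| = |0.637 − 0.6238| = $0.013 per pound

$0.013 per pound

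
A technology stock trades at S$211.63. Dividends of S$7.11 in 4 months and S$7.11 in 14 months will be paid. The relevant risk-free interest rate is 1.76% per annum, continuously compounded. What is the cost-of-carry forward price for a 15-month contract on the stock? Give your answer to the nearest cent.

S$201.99

PV(dividends) I = 7.11·e^(−0.0176·4/12) + 7.11·e^(−0.0176·14/12)
I = 7.0684 + 6.9655 = 14.0339
F = (S − I)·e^(rT) = (211.63 − 14.0339) · e^(0.0176·15/12)
= 197.5961 · e^0.022000 = 197.5961 × 1.022244 = S$201.99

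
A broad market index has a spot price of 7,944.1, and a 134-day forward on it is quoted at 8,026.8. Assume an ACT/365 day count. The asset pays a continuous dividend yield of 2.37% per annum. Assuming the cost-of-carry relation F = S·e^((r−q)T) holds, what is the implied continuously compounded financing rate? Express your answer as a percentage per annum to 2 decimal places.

5.19%

From F = S·e^((r−q)T): (r − q) = ln(F/S)/T
ln(8026.8/7944.1) = ln(1.010410) = 0.010356
(r − q) = 0.010356 / (134/365) = 0.028209
r = ln(F/S)/T + q = 0.028209 + 0.0237 = 0.051909
r = 5.19%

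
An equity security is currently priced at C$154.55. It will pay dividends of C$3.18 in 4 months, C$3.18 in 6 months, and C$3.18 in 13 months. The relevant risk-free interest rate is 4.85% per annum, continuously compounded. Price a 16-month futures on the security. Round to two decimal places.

C$155.01

PV(dividends) I = 3.18·e^(−0.0485·4/12) + 3.18·e^(−0.0485·6/12) + 3.18·e^(−0.0485·13/12)
I = 3.1290 + 3.1038 + 3.0172 = 9.2500
F = (S − I)·e^(rT) = (154.55 − 9.2500) · e^(0.0485·16/12)
= 145.3000 · e^0.064667 = 145.3000 × 1.066804 = C$155.01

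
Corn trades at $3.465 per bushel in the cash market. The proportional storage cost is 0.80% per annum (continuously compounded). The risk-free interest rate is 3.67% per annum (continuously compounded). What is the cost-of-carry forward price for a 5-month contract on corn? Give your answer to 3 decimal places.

Net carry = r + u − y = 0.0367 + 0.0080 − 0.0000 = 0.0447
F = S·e^((r+u−y)T) = 3.465 · e^(0.0447 × 5/12) = 3.465 · e^0.018625
= 3.465 × 1.018800 = $3.530 per bushel

$3.530 per bushel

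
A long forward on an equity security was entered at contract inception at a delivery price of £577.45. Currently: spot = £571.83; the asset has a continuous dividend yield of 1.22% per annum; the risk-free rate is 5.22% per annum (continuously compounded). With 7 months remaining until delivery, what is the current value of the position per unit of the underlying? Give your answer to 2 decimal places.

£7.64

Current fair forward for the remaining 7 months: F = S·e^((r − q)·T), (r − q) = 0.0522 − 0.0122 = 0.0400
F = 571.83 · e^(0.0400 × 7/12) = 571.83 × 1.023608 = 585.3298
Value of long forward = (F − K)·e^(−rT) = (585.3298 − 577.45) · e^(−0.0522·7/12)
= 7.8798 × 0.970009 = 7.64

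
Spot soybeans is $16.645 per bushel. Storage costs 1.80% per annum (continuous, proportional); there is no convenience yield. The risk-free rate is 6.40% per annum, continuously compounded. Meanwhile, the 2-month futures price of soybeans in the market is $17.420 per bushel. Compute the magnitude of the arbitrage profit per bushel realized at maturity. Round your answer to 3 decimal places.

$0.546 per bushel

Fair futures: F* = S·e^(carry·T), with carry = (r + u) = 0.0640 + 0.0180 = 0.0820
F* = 16.645 · e^(0.0820 × 2/12) = 16.645 · e^0.013667 = 16.645 × 1.013761 = $16.8741
Market $17.420 > fair $16.8741: forward overpriced → cash-and-carry (buy spot, short the forward).
At maturity, profit = |F_mkt − F*| = |17.420 − 16.8741| = $0.546 per bushel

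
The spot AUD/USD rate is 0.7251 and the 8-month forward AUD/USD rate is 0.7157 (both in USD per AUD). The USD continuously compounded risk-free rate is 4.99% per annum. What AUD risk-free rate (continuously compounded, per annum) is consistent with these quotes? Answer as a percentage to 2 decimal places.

F = S·e^((r_USD − r_AUD)T) ⇒ r_AUD = r_USD − ln(F/S)/T
ln(0.7157/0.7251) = -0.013048; /(8/12) = -0.019572
r_AUD = 0.0499 + 0.019572 = 0.069472
r_AUD = 6.95%

6.95%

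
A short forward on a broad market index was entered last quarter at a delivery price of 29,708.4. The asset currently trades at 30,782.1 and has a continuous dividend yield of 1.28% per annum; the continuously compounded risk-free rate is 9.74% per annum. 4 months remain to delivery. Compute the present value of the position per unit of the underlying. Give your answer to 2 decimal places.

-1891.69

Current fair forward for the remaining 4 months: F = S·e^((r − q)·T), (r − q) = 0.0974 − 0.0128 = 0.0846
F = 30782.1 · e^(0.0846 × 4/12) = 30782.1 × 1.02860138 = 31662.5105
Value of long forward = (F − K)·e^(−rT) = (31662.5105 − 29708.4) · e^(−0.0974·4/12)
= 1954.1105 × 0.96805472 = 1891.69
Short position value = −(long value) = -1891.69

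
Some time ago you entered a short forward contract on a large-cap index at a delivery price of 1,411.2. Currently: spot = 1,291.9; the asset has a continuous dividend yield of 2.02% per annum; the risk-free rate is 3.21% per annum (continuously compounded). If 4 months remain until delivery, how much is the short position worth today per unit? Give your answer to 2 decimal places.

Current fair forward for the remaining 4 months: F = S·e^((r − q)·T), (r − q) = 0.0321 − 0.0202 = 0.0119
F = 1291.9 · e^(0.0119 × 4/12) = 1291.9 × 1.00397454 = 1297.0347
Value of long forward = (F − K)·e^(−rT) = (1297.0347 − 1411.2) · e^(−0.0321·4/12)
= -114.1653 × 0.98935704 = -112.95
Short position value = −(long value) = 112.95

112.95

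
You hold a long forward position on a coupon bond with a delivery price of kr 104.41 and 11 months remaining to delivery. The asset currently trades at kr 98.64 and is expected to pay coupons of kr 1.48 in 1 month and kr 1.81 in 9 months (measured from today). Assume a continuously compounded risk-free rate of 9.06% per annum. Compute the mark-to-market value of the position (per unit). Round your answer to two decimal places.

-kr 0.61

PV(remaining coupons) I = 1.48·e^(−0.0906·1/12) + 1.81·e^(−0.0906·9/12) = 3.1600
Current forward F = (S − I)·e^(rT) = (98.64 − 3.1600)·e^(0.0906·11/12) = 95.4800 × 1.086596 = 103.7482
Value (long) = (F − K)·e^(−rT) = (103.7482 − 104.41) × 0.920305 = -0.6091
Value = -kr 0.61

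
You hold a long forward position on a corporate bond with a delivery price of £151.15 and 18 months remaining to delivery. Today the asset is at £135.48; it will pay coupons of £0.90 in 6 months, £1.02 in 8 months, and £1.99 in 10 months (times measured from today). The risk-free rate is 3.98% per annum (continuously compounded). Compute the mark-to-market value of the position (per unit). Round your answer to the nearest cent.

PV(remaining coupons) I = 0.90·e^(−0.0398·6/12) + 1.02·e^(−0.0398·8/12) + 1.99·e^(−0.0398·10/12) = 3.8006
Current forward F = (S − I)·e^(rT) = (135.48 − 3.8006)·e^(0.0398·18/12) = 131.6794 × 1.061518 = 139.7801
Value (long) = (F − K)·e^(−rT) = (139.7801 − 151.15) × 0.942047 = -10.7110
Value = -£10.71

-£10.71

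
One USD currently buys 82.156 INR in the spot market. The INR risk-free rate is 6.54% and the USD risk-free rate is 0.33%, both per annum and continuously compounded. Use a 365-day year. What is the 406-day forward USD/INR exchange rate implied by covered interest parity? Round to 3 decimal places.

F = S·e^((r_INR − r_USD)T) = 82.156 · e^((0.0654 − 0.0033) × 406/365)
= 82.156 · e^0.069076 = 82.156 × 1.071518
F = 88.032 INR per USD

88.032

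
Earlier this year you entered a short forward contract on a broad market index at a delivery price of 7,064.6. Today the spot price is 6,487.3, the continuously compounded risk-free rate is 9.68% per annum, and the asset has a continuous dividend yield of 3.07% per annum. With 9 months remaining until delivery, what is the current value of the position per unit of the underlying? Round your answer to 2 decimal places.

230.25

Current fair forward for the remaining 9 months: F = S·e^((r − q)·T), (r − q) = 0.0968 − 0.0307 = 0.0661
F = 6487.3 · e^(0.0661 × 9/12) = 6487.3 × 1.05082440 = 6817.0131
Value of long forward = (F − K)·e^(−rT) = (6817.0131 − 7064.6) · e^(−0.0968·9/12)
= -247.5869 × 0.92997274 = -230.25
Short position value = −(long value) = 230.25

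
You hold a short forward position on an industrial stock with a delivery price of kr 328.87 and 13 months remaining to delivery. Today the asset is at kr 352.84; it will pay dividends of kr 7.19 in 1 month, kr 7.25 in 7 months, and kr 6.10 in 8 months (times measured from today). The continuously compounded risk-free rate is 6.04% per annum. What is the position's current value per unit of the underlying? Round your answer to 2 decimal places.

PV(remaining dividends) I = 7.19·e^(−0.0604·1/12) + 7.25·e^(−0.0604·7/12) + 6.10·e^(−0.0604·8/12) = 20.0122
Current forward F = (S − I)·e^(rT) = (352.84 − 20.0122)·e^(0.0604·13/12) = 332.8278 × 1.067622 = 355.3343
Value (long) = (F − K)·e^(−rT) = (355.3343 − 328.87) × 0.936661 = 24.7881
Short position value = −(long value) = -kr 24.79

-kr 24.79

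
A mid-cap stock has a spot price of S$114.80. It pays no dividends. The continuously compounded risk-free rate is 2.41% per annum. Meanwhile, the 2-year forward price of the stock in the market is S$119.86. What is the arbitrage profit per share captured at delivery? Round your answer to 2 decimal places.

Fair forward: F* = S·e^(carry·T), with carry = r = 0.0241
F* = 114.80 · e^(0.0241 × 2) = 114.80 · e^0.048200 = 114.80 × 1.049381 = S$120.4689
Market S$119.86 < fair S$120.4689: forward underpriced → reverse cash-and-carry (short spot, go long the forward).
At maturity, profit = |F_mkt − F*| = |119.86 − 120.4689| = S$0.61 per share

S$0.61 per share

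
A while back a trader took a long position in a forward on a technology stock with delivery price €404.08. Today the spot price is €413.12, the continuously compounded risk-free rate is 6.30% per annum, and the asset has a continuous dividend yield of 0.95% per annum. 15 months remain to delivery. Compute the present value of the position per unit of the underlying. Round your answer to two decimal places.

Current fair forward for the remaining 15 months: F = S·e^((r − q)·T), (r − q) = 0.0630 − 0.0095 = 0.0535
F = 413.12 · e^(0.0535 × 15/12) = 413.12 × 1.069162 = 441.6922
Value of long forward = (F − K)·e^(−rT) = (441.6922 − 404.08) · e^(−0.0630·15/12)
= 37.6122 × 0.924271 = 34.76

€34.76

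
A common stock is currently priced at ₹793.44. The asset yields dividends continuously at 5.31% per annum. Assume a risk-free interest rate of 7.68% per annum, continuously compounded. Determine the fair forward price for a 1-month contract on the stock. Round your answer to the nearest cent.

F = S·e^((r − q)T) = 793.44 · e^((0.0768 − 0.0531) × 1/12)
= 793.44 · e^0.001975 = 793.44 × 1.001977
F = ₹795.01

₹795.01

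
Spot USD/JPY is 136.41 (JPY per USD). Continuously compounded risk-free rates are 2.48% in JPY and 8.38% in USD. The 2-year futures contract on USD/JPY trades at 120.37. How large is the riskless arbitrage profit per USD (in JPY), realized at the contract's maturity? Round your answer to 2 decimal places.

Fair futures: F* = S·e^(carry·T), with carry = (r_JPY − r_USD) = 0.0248 − 0.0838 = -0.0590
F* = 136.41 · e^(-0.0590 × 2) = 136.41 · e^-0.118000 = 136.41 × 0.888696 = 121.2270
Market 120.37 < fair 121.2270: forward underpriced → reverse cash-and-carry (short spot, go long the forward).
At maturity, profit = |F_mkt − F*| = |120.37 − 121.2270| = 0.86 per USD (in JPY)

0.86 per USD (in JPY)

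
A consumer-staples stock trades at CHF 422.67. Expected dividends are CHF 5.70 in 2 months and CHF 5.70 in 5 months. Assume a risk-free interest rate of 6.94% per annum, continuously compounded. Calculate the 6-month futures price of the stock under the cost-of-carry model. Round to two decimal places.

PV(dividends) I = 5.70·e^(−0.0694·2/12) + 5.70·e^(−0.0694·5/12)
I = 5.6344 + 5.5375 = 11.1719
F = (S − I)·e^(rT) = (422.67 − 11.1719) · e^(0.0694·6/12)
= 411.4981 · e^0.034700 = 411.4981 × 1.035309 = CHF 426.03

CHF 426.03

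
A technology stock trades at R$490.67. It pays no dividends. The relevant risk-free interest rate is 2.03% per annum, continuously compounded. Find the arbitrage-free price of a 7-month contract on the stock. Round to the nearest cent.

F = S·e^(rT) = 490.67 · e^(0.0203 × 7/12)
= 490.67 · e^0.011842 = 490.67 × 1.011912
F = R$496.51

R$496.51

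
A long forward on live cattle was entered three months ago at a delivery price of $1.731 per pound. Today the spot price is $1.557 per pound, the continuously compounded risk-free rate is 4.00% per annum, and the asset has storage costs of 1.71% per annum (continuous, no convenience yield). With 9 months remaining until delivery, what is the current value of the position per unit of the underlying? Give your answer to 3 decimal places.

-$0.103 per pound

Current fair forward for the remaining 9 months: F = S·e^((r + u)·T), (r + u) = 0.0400 + 0.0171 = 0.0571
F = 1.557 · e^(0.0571 × 9/12) = 1.557 × 1.043755 = 1.6251
Value of long forward = (F − K)·e^(−rT) = (1.6251 − 1.731) · e^(−0.0400·9/12)
= -0.1059 × 0.970446 = -0.103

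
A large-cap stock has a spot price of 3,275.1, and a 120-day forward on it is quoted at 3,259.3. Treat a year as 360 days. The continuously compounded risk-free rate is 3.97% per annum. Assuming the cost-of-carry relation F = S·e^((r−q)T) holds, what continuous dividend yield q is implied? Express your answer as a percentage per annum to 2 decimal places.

From F = S·e^((r−q)T): (r − q) = ln(F/S)/T
ln(3259.3/3275.1) = ln(0.995176) = -0.004836
(r − q) = -0.004836 / (120/360) = -0.014508
q = r − ln(F/S)/T = 0.0397 + 0.014508 = 0.054208
q = 5.42%

5.42%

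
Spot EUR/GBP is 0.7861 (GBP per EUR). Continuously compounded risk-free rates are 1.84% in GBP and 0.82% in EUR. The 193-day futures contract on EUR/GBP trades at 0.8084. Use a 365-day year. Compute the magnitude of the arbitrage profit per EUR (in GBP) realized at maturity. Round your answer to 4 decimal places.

0.0180 per EUR (in GBP)

Fair futures: F* = S·e^(carry·T), with carry = (r_GBP − r_EUR) = 0.0184 − 0.0082 = 0.0102
F* = 0.7861 · e^(0.0102 × 193/365) = 0.7861 · e^0.005393 = 0.7861 × 1.005408 = 0.7904
Market 0.8084 > fair 0.7904: forward overpriced → cash-and-carry (buy spot, short the forward).
At maturity, profit = |F_mkt − F*| = |0.8084 − 0.7904| = 0.0180 per EUR (in GBP)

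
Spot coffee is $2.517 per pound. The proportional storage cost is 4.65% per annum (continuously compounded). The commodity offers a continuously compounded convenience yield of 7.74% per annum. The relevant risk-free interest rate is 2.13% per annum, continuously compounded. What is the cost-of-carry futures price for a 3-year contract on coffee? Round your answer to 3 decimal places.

Net carry = r + u − y = 0.0213 + 0.0465 − 0.0774 = -0.0096
F = S·e^((r+u−y)T) = 2.517 · e^(-0.0096 × 3) = 2.517 · e^-0.028800
= 2.517 × 0.971611 = $2.446 per pound

$2.446 per pound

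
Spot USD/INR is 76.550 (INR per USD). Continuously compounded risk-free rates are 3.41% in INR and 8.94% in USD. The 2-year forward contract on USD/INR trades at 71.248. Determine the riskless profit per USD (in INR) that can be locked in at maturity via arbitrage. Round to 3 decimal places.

2.713 per USD (in INR)

Fair forward: F* = S·e^(carry·T), with carry = (r_INR − r_USD) = 0.0341 − 0.0894 = -0.0553
F* = 76.550 · e^(-0.0553 × 2) = 76.550 · e^-0.110600 = 76.550 × 0.895297 = 68.5350
Market 71.248 > fair 68.5350: forward overpriced → cash-and-carry (buy spot, short the forward).
At maturity, profit = |F_mkt − F*| = |71.248 − 68.5350| = 2.713 per USD (in INR)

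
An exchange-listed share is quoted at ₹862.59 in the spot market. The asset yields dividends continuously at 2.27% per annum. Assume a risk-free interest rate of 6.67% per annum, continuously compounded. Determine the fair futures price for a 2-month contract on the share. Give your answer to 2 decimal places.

F = S·e^((r − q)T) = 862.59 · e^((0.0667 − 0.0227) × 2/12)
= 862.59 · e^0.007333 = 862.59 × 1.007360
F = ₹868.94

₹868.94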